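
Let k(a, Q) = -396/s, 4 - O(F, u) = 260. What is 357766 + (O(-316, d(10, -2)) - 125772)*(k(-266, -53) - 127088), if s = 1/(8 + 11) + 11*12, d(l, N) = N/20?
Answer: 40187611847742/2509 ≈ 1.6017e+10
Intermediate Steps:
d(l, N) = N/20 (d(l, N) = N*(1/20) = N/20)
s = 2509/19 (s = 1/19 + 132 = 2509/19 ≈ 132.05)
O(F, u) = -256 (O(F, u) = 4 - 1*260 = 4 - 260 = -256)
k(a, Q) = -7524/2509 (k(a, Q) = -396/2509/19 = -396*19/2509 = -7524/2509)
357766 + (O(-316, d(10, -2)) - 125772)*(k(-266, -53) - 127088) = 357766 + (-256 - 125772)*(-7524/2509 - 127088) = 357766 - 126028*(-318871316/2509) = 357766 + 40186714212848/2509 = 40187611847742/2509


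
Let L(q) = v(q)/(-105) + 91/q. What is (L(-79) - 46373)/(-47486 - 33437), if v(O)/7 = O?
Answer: 54947129/95893755 ≈ 0.57300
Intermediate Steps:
v(O) = 7*O
L(q) = 91/q - q/15 (L(q) = (7*q)/(-105) + 91/q = (7*q)*(-1/105) + 91/q = -q/15 + 91/q = 91/q - q/15)
(L(-79) - 46373)/(-47486 - 33437) = ((91/(-79) - 1/15*(-79)) - 46373)/(-47486 - 33437) = ((91*(-1/79) + 79/15) - 46373)/(-80923) = ((-91/79 + 79/15) - 46373)*(-1/80923) = (4876/1185 - 46373)*(-1/80923) = -54947129/1185*(-1/80923) = 54947129/95893755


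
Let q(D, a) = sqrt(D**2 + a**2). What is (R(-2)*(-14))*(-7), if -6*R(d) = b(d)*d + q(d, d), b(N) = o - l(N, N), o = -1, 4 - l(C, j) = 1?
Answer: -392/3 - 98*sqrt(2)/3 ≈ -176.86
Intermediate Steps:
l(C, j) = 3 (l(C, j) = 4 - 1*1 = 4 - 1 = 3)
b(N) = -4 (b(N) = -1 - 1*3 = -1 - 3 = -4)
R(d) = 2*d/3 - sqrt(2)*sqrt(d**2)/6 (R(d) = -(-4*d + sqrt(d**2 + d**2))/6 = -(-4*d + sqrt(2*d**2))/6 = -(-4*d + sqrt(2)*sqrt(d**2))/6 = 2*d/3 - sqrt(2)*sqrt(d**2)/6)
(R(-2)*(-14))*(-7) = (((2/3)*(-2) - sqrt(2)*sqrt((-2)**2)/6)*(-14))*(-7) = ((-4/3 - sqrt(2)*sqrt(4)/6)*(-14))*(-7) = ((-4/3 - 1/6*sqrt(2)*2)*(-14))*(-7) = ((-4/3 - sqrt(2)/3)*(-14))*(-7) = (56/3 + 14*sqrt(2)/3)*(-7) = -392/3 - 98*sqrt(2)/3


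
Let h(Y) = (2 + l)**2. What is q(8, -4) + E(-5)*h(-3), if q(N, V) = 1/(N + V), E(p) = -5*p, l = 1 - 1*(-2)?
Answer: 2501/4 ≈ 625.25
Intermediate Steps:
l = 3 (l = 1 + 2 = 3)
h(Y) = 25 (h(Y) = (2 + 3)**2 = 5**2 = 25)
q(8, -4) + E(-5)*h(-3) = 1/(8 - 4) - 5*(-5)*25 = 1/4 + 25*25 = 1/4 + 625 = 2501/4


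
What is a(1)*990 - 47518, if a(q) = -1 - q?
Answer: -49498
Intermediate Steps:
a(1)*990 - 47518 = (-1 - 1*1)*990 - 47518 = (-1 - 1)*990 - 47518 = -2*990 - 47518 = -1980 - 47518 = -49498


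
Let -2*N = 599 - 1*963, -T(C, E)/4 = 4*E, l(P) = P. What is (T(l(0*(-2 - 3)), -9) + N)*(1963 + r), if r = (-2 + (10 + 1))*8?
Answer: 663410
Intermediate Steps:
T(C, E) = -16*E
r = 72 (r = (-2 + 11)*8 = 9*8 = 72)
N = 182 (N = -(599 - 1*963)/2 = -(599 - 963)/2 = -1/2*(-364) = 182)
(T(l(0*(-2 - 3)), -9) + N)*(1963 + r) = (-16*(-9) + 182)*(1963 + 72) = (144 + 182)*2035 = 326*2035 = 663410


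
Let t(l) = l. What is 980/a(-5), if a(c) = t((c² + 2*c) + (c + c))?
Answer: 196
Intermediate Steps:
a(c) = c² + 4*c (a(c) = (c² + 2*c) + (c + c) = (c² + 2*c) + 2*c = c² + 4*c)
980/a(-5) = 980/((-5*(4 - 5))) = 980/((-5*(-1))) = 980/5 = 980*(⅕) = 196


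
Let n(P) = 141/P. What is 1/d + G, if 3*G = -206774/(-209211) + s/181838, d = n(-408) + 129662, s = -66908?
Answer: 131129074889416/634065262280685 ≈ 0.20681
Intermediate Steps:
d = 17633985/136 (d = 141/(-408) + 129662 = 141*(-1/408) + 129662 = -47/136 + 129662 = 17633985/136 ≈ 1.2966e+5)
G = 11800740512/57063764727 (G = (-206774/(-209211) - 66908/181838)/3 = (-206774*(-1/209211) - 66908*1/181838)/3 = (206774/209211 - 33454/90919)/3 = (1/3)*(11800740512/19021254909) = 11800740512/57063764727 ≈ 0.20680)
1/d + G = 1/(17633985/136) + 11800740512/57063764727 = 136/17633985 + 11800740512/57063764727 = 131129074889416/634065262280685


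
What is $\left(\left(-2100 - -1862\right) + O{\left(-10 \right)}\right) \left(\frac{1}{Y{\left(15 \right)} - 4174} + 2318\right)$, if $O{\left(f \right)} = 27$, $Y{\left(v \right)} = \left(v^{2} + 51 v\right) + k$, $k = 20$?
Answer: $- \frac{1547505861}{3164} \approx -4.891 \cdot 10^{5}$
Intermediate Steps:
$Y{\left(v \right)} = 20 + v^{2} + 51 v$ ($Y{\left(v \right)} = \left(v^{2} + 51 v\right) + 20 = 20 + v^{2} + 51 v$)
$\left(\left(-2100 - -1862\right) + O{\left(-10 \right)}\right) \left(\frac{1}{Y{\left(15 \right)} - 4174} + 2318\right) = \left(\left(-2100 - -1862\right) + 27\right) \left(\frac{1}{\left(20 + 15^{2} + 51 \cdot 15\right) - 4174} + 2318\right) = \left(\left(-2100 + 1862\right) + 27\right) \left(\frac{1}{\left(20 + 225 + 765\right) - 4174} + 2318\right) = \left(-238 + 27\right) \left(\frac{1}{1010 - 4174} + 2318\right) = - 211 \left(\frac{1}{-3164} + 2318\right) = - 211 \left(- \frac{1}{3164} + 2318\right) = \left(-211\right) \frac{7334151}{3164} = - \frac{1547505861}{3164}$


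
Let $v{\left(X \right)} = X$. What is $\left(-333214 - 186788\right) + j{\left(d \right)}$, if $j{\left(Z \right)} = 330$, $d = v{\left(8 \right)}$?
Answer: $-519672$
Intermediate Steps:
$d = 8$
$\left(-333214 - 186788\right) + j{\left(d \right)} = \left(-333214 - 186788\right) + 330 = -520002 + 330 = -519672$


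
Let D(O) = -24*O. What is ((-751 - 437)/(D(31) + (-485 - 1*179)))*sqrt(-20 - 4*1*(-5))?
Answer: 0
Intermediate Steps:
((-751 - 437)/(D(31) + (-485 - 1*179)))*sqrt(-20 - 4*1*(-5)) = ((-751 - 437)/(-24*31 + (-485 - 1*179)))*sqrt(-20 - 4*1*(-5)) = (-1188/(-744 + (-485 - 179)))*sqrt(-20 - 4*(-5)) = (-1188/(-744 - 664))*sqrt(-20 + 20) = (-1188/(-1408))*sqrt(0) = -1188*(-1/1408)*0 = (27/32)*0 = 0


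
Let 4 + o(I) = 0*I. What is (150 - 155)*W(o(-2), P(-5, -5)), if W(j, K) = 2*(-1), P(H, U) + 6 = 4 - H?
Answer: 10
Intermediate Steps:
P(H, U) = -2 - H (P(H, U) = -6 + (4 - H) = -2 - H)
o(I) = -4 (o(I) = -4 + 0*I = -4 + 0 = -4)
W(j, K) = -2
(150 - 155)*W(o(-2), P(-5, -5)) = (150 - 155)*(-2) = -5*(-2) = 10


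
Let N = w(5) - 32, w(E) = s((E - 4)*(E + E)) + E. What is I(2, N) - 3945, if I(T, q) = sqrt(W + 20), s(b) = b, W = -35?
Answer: -3945 + I*sqrt(15) ≈ -3945.0 + 3.873*I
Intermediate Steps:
w(E) = E + 2*E*(-4 + E) (w(E) = (E - 4)*(E + E) + E = (-4 + E)*(2*E) + E = 2*E*(-4 + E) + E = E + 2*E*(-4 + E))
N = -17 (N = 5*(-7 + 2*5) - 32 = 5*(-7 + 10) - 32 = 5*3 - 32 = 15 - 32 = -17)
I(T, q) = I*sqrt(15) (I(T, q) = sqrt(-35 + 20) = sqrt(-15) = I*sqrt(15))
I(2, N) - 3945 = I*sqrt(15) - 3945 = -3945 + I*sqrt(15)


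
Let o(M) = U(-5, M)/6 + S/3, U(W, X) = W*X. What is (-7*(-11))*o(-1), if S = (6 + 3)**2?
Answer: 12859/6 ≈ 2143.2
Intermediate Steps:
S = 81 (S = 9**2 = 81)
o(M) = 27 - 5*M/6 (o(M) = -5*M/6 + 81/3 = -5*M*(1/6) + 81*(1/3) = -5*M/6 + 27 = 27 - 5*M/6)
(-7*(-11))*o(-1) = (-7*(-11))*(27 - 5/6*(-1)) = 77*(27 + 5/6) = 77*(167/6) = 12859/6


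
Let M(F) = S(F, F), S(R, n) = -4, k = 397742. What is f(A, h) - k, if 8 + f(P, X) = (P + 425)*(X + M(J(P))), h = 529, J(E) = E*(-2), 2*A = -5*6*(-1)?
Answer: -166750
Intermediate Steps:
A = 15 (A = (-5*6*(-1))/2 = (-30*(-1))/2 = (½)*30 = 15)
J(E) = -2*E
M(F) = -4
f(P, X) = -8 + (-4 + X)*(425 + P) (f(P, X) = -8 + (P + 425)*(X - 4) = -8 + (425 + P)*(-4 + X) = -8 + (-4 + X)*(425 + P))
f(A, h) - k = (-1708 - 4*15 + 425*529 + 15*529) - 1*397742 = (-1708 - 60 + 224825 + 7935) - 397742 = 230992 - 397742 = -166750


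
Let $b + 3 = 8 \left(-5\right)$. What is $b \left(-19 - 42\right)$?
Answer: $2623$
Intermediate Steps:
$b = -43$ ($b = -3 + 8 \left(-5\right) = -3 - 40 = -43$)
$b \left(-19 - 42\right) = - 43 \left(-19 - 42\right) = \left(-43\right) \left(-61\right) = 2623$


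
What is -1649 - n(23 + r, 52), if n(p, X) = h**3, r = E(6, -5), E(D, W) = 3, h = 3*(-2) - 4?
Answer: -649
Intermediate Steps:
h = -10 (h = -6 - 4 = -10)
r = 3
n(p, X) = -1000 (n(p, X) = (-10)**3 = -1000)
-1649 - n(23 + r, 52) = -1649 - 1*(-1000) = -1649 + 1000 = -649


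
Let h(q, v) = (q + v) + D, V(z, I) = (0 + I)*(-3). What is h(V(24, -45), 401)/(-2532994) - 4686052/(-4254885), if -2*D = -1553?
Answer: 23728314126251/21555196351380 ≈ 1.1008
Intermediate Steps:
D = 1553/2 (D = -½*(-1553) = 1553/2 ≈ 776.50)
V(z, I) = -3*I (V(z, I) = I*(-3) = -3*I)
h(q, v) = 1553/2 + q + v (h(q, v) = (q + v) + 1553/2 = 1553/2 + q + v)
h(V(24, -45), 401)/(-2532994) - 4686052/(-4254885) = (1553/2 - 3*(-45) + 401)/(-2532994) - 4686052/(-4254885) = (1553/2 + 135 + 401)*(-1/2532994) - 4686052*(-1/4254885) = (2625/2)*(-1/2532994) + 4686052/4254885 = -2625/5065988 + 4686052/4254885 = 23728314126251/21555196351380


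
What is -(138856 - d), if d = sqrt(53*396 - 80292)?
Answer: -138856 + 2*I*sqrt(14826) ≈ -1.3886e+5 + 243.52*I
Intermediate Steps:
d = 2*I*sqrt(14826) (d = sqrt(20988 - 80292) = sqrt(-59304) = 2*I*sqrt(14826) ≈ 243.52*I)
-(138856 - d) = -(138856 - 2*I*sqrt(14826)) = -138856 + 2*I*sqrt(14826)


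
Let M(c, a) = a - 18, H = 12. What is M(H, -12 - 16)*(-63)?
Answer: 2898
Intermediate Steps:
M(c, a) = -18 + a
M(H, -12 - 16)*(-63) = (-18 + (-12 - 16))*(-63) = (-18 - 28)*(-63) = -46*(-63) = 2898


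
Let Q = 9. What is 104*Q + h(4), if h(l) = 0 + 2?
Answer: 938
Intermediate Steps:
h(l) = 2
104*Q + h(4) = 104*9 + 2 = 936 + 2 = 938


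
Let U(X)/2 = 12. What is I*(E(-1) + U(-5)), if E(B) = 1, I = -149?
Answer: -3725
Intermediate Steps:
U(X) = 24 (U(X) = 2*12 = 24)
I*(E(-1) + U(-5)) = -149*(1 + 24) = -149*25 = -3725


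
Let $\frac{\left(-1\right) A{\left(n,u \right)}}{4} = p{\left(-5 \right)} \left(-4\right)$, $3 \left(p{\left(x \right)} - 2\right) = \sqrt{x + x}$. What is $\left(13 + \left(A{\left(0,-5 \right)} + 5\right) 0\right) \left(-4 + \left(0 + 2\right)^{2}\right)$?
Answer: $0$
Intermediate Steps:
$p{\left(x \right)} = 2 + \frac{\sqrt{2} \sqrt{x}}{3}$ ($p{\left(x \right)} = 2 + \frac{\sqrt{x + x}}{3} = 2 + \frac{\sqrt{2 x}}{3} = 2 + \frac{\sqrt{2} \sqrt{x}}{3}$)
$A{\left(n,u \right)} = 32 + \frac{16 i \sqrt{10}}{3}$ ($A{\left(n,u \right)} = - 4 \left(2 + \frac{\sqrt{2} \sqrt{-5}}{3}\right) \left(-4\right) = - 4 \left(2 + \frac{\sqrt{2} i \sqrt{5}}{3}\right) \left(-4\right) = - 4 \left(2 + \frac{i \sqrt{10}}{3}\right) \left(-4\right) = - 4 \left(-8 - \frac{4 i \sqrt{10}}{3}\right) = 32 + \frac{16 i \sqrt{10}}{3}$)
$\left(13 + \left(A{\left(0,-5 \right)} + 5\right) 0\right) \left(-4 + \left(0 + 2\right)^{2}\right) = \left(13 + \left(\left(32 + \frac{16 i \sqrt{10}}{3}\right) + 5\right) 0\right) \left(-4 + \left(0 + 2\right)^{2}\right) = \left(13 + \left(37 + \frac{16 i \sqrt{10}}{3}\right) 0\right) \left(-4 + 2^{2}\right) = \left(13 + 0\right) \left(-4 + 4\right) = 13 \cdot 0 = 0$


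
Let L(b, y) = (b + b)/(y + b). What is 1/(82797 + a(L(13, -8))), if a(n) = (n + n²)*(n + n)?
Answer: 125/10391537 ≈ 1.2029e-5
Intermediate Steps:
L(b, y) = 2*b/(b + y) (L(b, y) = (2*b)/(b + y) = 2*b/(b + y))
a(n) = 2*n*(n + n²) (a(n) = (n + n²)*(2*n) = 2*n*(n + n²))
1/(82797 + a(L(13, -8))) = 1/(82797 + 2*(2*13/(13 - 8))²*(1 + 2*13/(13 - 8))) = 1/(82797 + 2*(2*13/5)²*(1 + 2*13/5)) = 1/(82797 + 2*(2*13*(⅕))²*(1 + 2*13*(⅕))) = 1/(82797 + 2*(26/5)²*(1 + 26/5)) = 1/(82797 + 2*(676/25)*(31/5)) = 1/(82797 + 41912/125) = 1/(10391537/125) = 125/10391537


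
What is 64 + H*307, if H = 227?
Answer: 69753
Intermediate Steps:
64 + H*307 = 64 + 227*307 = 64 + 69689 = 69753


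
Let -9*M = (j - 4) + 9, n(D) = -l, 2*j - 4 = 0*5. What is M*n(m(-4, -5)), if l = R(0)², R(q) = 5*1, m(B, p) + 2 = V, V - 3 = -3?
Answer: 175/9 ≈ 19.444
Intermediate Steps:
V = 0 (V = 3 - 3 = 0)
m(B, p) = -2 (m(B, p) = -2 + 0 = -2)
j = 2 (j = 2 + (0*5)/2 = 2 + (½)*0 = 2 + 0 = 2)
R(q) = 5
l = 25 (l = 5² = 25)
n(D) = -25 (n(D) = -1*25 = -25)
M = -7/9 (M = -((2 - 4) + 9)/9 = -(-2 + 9)/9 = -⅑*7 = -7/9 ≈ -0.77778)
M*n(m(-4, -5)) = -7/9*(-25) = 175/9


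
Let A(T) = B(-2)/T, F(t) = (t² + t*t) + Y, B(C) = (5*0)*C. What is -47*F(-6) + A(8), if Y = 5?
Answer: -3619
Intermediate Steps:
B(C) = 0 (B(C) = 0*C = 0)
F(t) = 5 + 2*t² (F(t) = (t² + t*t) + 5 = (t² + t²) + 5 = 2*t² + 5 = 5 + 2*t²)
A(T) = 0 (A(T) = 0/T = 0)
-47*F(-6) + A(8) = -47*(5 + 2*(-6)²) + 0 = -47*(5 + 2*36) + 0 = -47*(5 + 72) + 0 = -47*77 + 0 = -3619 + 0 = -3619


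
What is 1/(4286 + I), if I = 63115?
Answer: 1/67401 ≈ 1.4837e-5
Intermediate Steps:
1/(4286 + I) = 1/(4286 + 63115) = 1/67401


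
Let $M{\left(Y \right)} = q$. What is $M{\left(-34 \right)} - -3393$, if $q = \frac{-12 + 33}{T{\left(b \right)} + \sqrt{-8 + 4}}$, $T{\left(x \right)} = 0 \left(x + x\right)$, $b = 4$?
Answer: $3393 - \frac{21 i}{2} \approx 3393.0 - 10.5 i$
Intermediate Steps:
$T{\left(x \right)} = 0$ ($T{\left(x \right)} = 0 \cdot 2 x = 0$)
$q = - \frac{21 i}{2}$ ($q = \frac{-12 + 33}{0 + \sqrt{-8 + 4}} = \frac{21}{0 + \sqrt{-4}} = \frac{21}{0 + 2 i} = \frac{21}{2 i} = 21 \left(- \frac{i}{2}\right) = - \frac{21 i}{2} \approx - 10.5 i$)
$M{\left(Y \right)} = - \frac{21 i}{2}$
$M{\left(-34 \right)} - -3393 = - \frac{21 i}{2} - -3393 = - \frac{21 i}{2} + 3393 = 3393 - \frac{21 i}{2}$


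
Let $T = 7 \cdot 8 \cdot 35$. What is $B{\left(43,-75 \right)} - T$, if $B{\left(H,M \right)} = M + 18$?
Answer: $-2017$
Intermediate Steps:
$B{\left(H,M \right)} = 18 + M$
$T = 1960$ ($T = 56 \cdot 35 = 1960$)
$B{\left(43,-75 \right)} - T = \left(18 - 75\right) - 1960 = -57 - 1960 = -2017$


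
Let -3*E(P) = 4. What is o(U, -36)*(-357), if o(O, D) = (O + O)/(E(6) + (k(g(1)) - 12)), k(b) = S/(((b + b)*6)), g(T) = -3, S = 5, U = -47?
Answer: -1208088/485 ≈ -2490.9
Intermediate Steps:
E(P) = -4/3 (E(P) = -1/3*4 = -4/3)
k(b) = 5/(12*b) (k(b) = 5/(((b + b)*6)) = 5/(((2*b)*6)) = 5/((12*b)) = 5*(1/(12*b)) = 5/(12*b))
o(O, D) = -72*O/485 (o(O, D) = (O + O)/(-4/3 + ((5/12)/(-3) - 12)) = (2*O)/(-4/3 + ((5/12)*(-1/3) - 12)) = (2*O)/(-4/3 + (-5/36 - 12)) = (2*O)/(-4/3 - 437/36) = (2*O)/(-485/36) = (2*O)*(-36/485) = -72*O/485)
o(U, -36)*(-357) = -72/485*(-47)*(-357) = (3384/485)*(-357) = -1208088/485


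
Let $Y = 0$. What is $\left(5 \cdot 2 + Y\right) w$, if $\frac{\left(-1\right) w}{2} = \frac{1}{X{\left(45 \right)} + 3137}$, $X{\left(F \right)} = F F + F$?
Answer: $- \frac{20}{5207} \approx -0.003841$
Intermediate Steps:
$X{\left(F \right)} = F + F^{2}$ ($X{\left(F \right)} = F^{2} + F = F + F^{2}$)
$w = - \frac{2}{5207}$ ($w = - \frac{2}{45 \left(1 + 45\right) + 3137} = - \frac{2}{45 \cdot 46 + 3137} = - \frac{2}{2070 + 3137} = - \frac{2}{5207} \approx -0.0003841$)
$\left(5 \cdot 2 + Y\right) w = \left(5 \cdot 2 + 0\right) \left(- \frac{2}{5207}\right) = \left(10 + 0\right) \left(- \frac{2}{5207}\right) = 10 \left(- \frac{2}{5207}\right) = - \frac{20}{5207}$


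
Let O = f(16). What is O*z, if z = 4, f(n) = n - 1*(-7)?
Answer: 92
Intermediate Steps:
f(n) = 7 + n (f(n) = n + 7 = 7 + n)
O = 23 (O = 7 + 16 = 23)
O*z = 23*4 = 92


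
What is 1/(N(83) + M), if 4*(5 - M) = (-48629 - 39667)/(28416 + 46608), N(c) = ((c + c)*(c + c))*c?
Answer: 12504/28598564791 ≈ 4.3722e-7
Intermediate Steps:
N(c) = 4*c**3 (N(c) = ((2*c)*(2*c))*c = (4*c**2)*c = 4*c**3)
M = 66199/12504 (M = 5 - (-48629 - 39667)/(4*(28416 + 46608)) = 5 - (-22074)/75024 = 5 - 1/4*(-3679/3126) = 5 + 3679/12504 = 66199/12504 ≈ 5.2942)
1/(N(83) + M) = 1/(4*83**3 + 66199/12504) = 1/(4*571787 + 66199/12504) = 1/(2287148 + 66199/12504) = 1/(28598564791/12504) = 12504/28598564791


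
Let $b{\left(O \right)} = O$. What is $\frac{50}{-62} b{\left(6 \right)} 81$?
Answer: $- \frac{12150}{31} \approx -391.94$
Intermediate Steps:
$\frac{50}{-62} b{\left(6 \right)} 81 = \frac{50}{-62} \cdot 6 \cdot 81 = 50 \left(- \frac{1}{62}\right) 6 \cdot 81 = \left(- \frac{25}{31}\right) 6 \cdot 81 = \left(- \frac{150}{31}\right) 81 = - \frac{12150}{31}$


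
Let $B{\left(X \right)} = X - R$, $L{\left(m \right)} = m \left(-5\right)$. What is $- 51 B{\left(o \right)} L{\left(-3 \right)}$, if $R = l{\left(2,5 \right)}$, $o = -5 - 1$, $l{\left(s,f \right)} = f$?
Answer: $8415$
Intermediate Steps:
$o = -6$
$R = 5$
$L{\left(m \right)} = - 5 m$
$B{\left(X \right)} = -5 + X$ ($B{\left(X \right)} = X - 5 = -5 + X$)
$- 51 B{\left(o \right)} L{\left(-3 \right)} = - 51 \left(-5 - 6\right) \left(\left(-5\right) \left(-3\right)\right) = \left(-51\right) \left(-11\right) 15 = 561 \cdot 15 = 8415$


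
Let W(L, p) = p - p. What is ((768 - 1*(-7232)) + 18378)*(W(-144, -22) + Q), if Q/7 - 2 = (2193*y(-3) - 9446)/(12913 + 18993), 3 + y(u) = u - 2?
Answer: 485645358/2279 ≈ 2.1310e+5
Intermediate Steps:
y(u) = -5 + u (y(u) = -3 + (u - 2) = -3 + (-2 + u) = -5 + u)
W(L, p) = 0
Q = 18411/2279 (Q = 14 + 7*((2193*(-5 - 3) - 9446)/(12913 + 18993)) = 14 + 7*((2193*(-8) - 9446)/31906) = 14 + 7*((-17544 - 9446)*(1/31906)) = 14 + 7*(-26990*1/31906) = 14 + 7*(-13495/15953) = 14 - 13495/2279 = 18411/2279 ≈ 8.0785)
((768 - 1*(-7232)) + 18378)*(W(-144, -22) + Q) = ((768 - 1*(-7232)) + 18378)*(0 + 18411/2279) = ((768 + 7232) + 18378)*(18411/2279) = (8000 + 18378)*(18411/2279) = 26378*(18411/2279) = 485645358/2279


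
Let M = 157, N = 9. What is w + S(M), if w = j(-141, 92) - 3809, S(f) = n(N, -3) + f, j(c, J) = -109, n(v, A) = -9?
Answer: -3770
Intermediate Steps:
S(f) = -9 + f
w = -3918 (w = -109 - 3809 = -3918)
w + S(M) = -3918 + (-9 + 157) = -3918 + 148 = -3770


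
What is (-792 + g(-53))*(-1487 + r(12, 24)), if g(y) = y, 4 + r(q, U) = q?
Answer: 1249755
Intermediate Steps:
r(q, U) = -4 + q
(-792 + g(-53))*(-1487 + r(12, 24)) = (-792 - 53)*(-1487 + (-4 + 12)) = -845*(-1487 + 8) = -845*(-1479) = 1249755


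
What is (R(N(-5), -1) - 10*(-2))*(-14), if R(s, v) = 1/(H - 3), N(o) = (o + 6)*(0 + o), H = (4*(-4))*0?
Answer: -826/3 ≈ -275.33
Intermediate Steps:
H = 0 (H = -16*0 = 0)
N(o) = o*(6 + o) (N(o) = (6 + o)*o = o*(6 + o))
R(s, v) = -⅓ (R(s, v) = 1/(0 - 3) = 1/(-3) = -⅓)
(R(N(-5), -1) - 10*(-2))*(-14) = (-⅓ - 10*(-2))*(-14) = (-⅓ + 20)*(-14) = (59/3)*(-14) = -826/3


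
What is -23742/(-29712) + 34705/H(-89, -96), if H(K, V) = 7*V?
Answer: -21150007/415968 ≈ -50.845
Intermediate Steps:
-23742/(-29712) + 34705/H(-89, -96) = -23742/(-29712) + 34705/((7*(-96))) = -23742*(-1/29712) + 34705/(-672) = 3957/4952 + 34705*(-1/672) = 3957/4952 - 34705/672 = -21150007/415968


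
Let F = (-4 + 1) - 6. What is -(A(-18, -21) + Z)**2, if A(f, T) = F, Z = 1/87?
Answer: -611524/7569 ≈ -80.793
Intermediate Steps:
Z = 1/87 ≈ 0.011494
F = -9 (F = -3 - 6 = -9)
A(f, T) = -9
-(A(-18, -21) + Z)**2 = -(-9 + 1/87)**2 = -(-782/87)**2 = -1*611524/7569 = -611524/7569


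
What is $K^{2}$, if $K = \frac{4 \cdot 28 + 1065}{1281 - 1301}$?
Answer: $\frac{1385329}{400} \approx 3463.3$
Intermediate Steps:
$K = - \frac{1177}{20}$ ($K = \frac{112 + 1065}{-20} = 1177 \left(- \frac{1}{20}\right) = - \frac{1177}{20} \approx -58.85$)
$K^{2} = \left(- \frac{1177}{20}\right)^{2} = \frac{1385329}{400}$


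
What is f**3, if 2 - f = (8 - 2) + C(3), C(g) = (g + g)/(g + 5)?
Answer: -6859/64 ≈ -107.17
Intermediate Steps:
C(g) = 2*g/(5 + g) (C(g) = (2*g)/(5 + g) = 2*g/(5 + g))
f = -19/4 (f = 2 - ((8 - 2) + 2*3/(5 + 3)) = 2 - (6 + 2*3/8) = 2 - (6 + 2*3*(1/8)) = 2 - (6 + 3/4) = 2 - 1*27/4 = 2 - 27/4 = -19/4 ≈ -4.7500)
f**3 = (-19/4)**3 = -6859/64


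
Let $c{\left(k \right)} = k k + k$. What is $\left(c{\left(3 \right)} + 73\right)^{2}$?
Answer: $7225$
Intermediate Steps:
$c{\left(k \right)} = k + k^{2}$ ($c{\left(k \right)} = k^{2} + k = k + k^{2}$)
$\left(c{\left(3 \right)} + 73\right)^{2} = \left(3 \left(1 + 3\right) + 73\right)^{2} = \left(3 \cdot 4 + 73\right)^{2} = \left(12 + 73\right)^{2} = 85^{2} = 7225$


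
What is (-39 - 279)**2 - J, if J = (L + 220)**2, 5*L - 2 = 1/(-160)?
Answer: 33630970239/640000 ≈ 52548.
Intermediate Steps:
L = 319/800 (L = 2/5 + (1/5)/(-160) = 2/5 + (1/5)*(-1/160) = 2/5 - 1/800 = 319/800 ≈ 0.39875)
J = 31088389761/640000 (J = (319/800 + 220)**2 = (176319/800)**2 = 31088389761/640000 ≈ 48576.)
(-39 - 279)**2 - J = (-39 - 279)**2 - 1*31088389761/640000 = (-318)**2 - 31088389761/640000 = 101124 - 31088389761/640000 = 33630970239/640000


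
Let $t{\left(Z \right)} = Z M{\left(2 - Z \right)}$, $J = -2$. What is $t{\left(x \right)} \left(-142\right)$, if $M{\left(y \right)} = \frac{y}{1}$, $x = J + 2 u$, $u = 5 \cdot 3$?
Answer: $103376$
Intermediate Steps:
$u = 15$
$x = 28$ ($x = -2 + 2 \cdot 15 = -2 + 30 = 28$)
$M{\left(y \right)} = y$ ($M{\left(y \right)} = y 1 = y$)
$t{\left(Z \right)} = Z \left(2 - Z\right)$
$t{\left(x \right)} \left(-142\right) = 28 \left(2 - 28\right) \left(-142\right) = 28 \left(-26\right) \left(-142\right) = \left(-728\right) \left(-142\right) = 103376$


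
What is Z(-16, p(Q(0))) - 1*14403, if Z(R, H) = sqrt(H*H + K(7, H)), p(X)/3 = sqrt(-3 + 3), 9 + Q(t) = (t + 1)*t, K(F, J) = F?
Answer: -14403 + sqrt(7) ≈ -14400.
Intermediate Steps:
Q(t) = -9 + t*(1 + t) (Q(t) = -9 + (t + 1)*t = -9 + (1 + t)*t = -9 + t*(1 + t))
p(X) = 0 (p(X) = 3*sqrt(-3 + 3) = 3*sqrt(0) = 3*0 = 0)
Z(R, H) = sqrt(7 + H**2) (Z(R, H) = sqrt(H*H + 7) = sqrt(H**2 + 7) = sqrt(7 + H**2))
Z(-16, p(Q(0))) - 1*14403 = sqrt(7 + 0**2) - 1*14403 = sqrt(7 + 0) - 14403 = sqrt(7) - 14403 = -14403 + sqrt(7)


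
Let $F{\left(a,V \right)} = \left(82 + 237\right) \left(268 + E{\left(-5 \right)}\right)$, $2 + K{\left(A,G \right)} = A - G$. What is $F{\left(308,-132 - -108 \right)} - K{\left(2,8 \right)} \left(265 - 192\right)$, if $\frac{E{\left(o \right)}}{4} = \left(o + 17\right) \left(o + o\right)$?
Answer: $-67044$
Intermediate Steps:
$E{\left(o \right)} = 8 o \left(17 + o\right)$ ($E{\left(o \right)} = 4 \left(o + 17\right) \left(o + o\right) = 4 \left(17 + o\right) 2 o = 4 \cdot 2 o \left(17 + o\right) = 8 o \left(17 + o\right)$)
$K{\left(A,G \right)} = -2 + A - G$ ($K{\left(A,G \right)} = -2 + \left(A - G\right) = -2 + A - G$)
$F{\left(a,V \right)} = -67628$ ($F{\left(a,V \right)} = \left(82 + 237\right) \left(268 + 8 \left(-5\right) \left(17 - 5\right)\right) = 319 \left(268 + 8 \left(-5\right) 12\right) = 319 \left(268 - 480\right) = 319 \left(-212\right) = -67628$)
$F{\left(308,-132 - -108 \right)} - K{\left(2,8 \right)} \left(265 - 192\right) = -67628 - \left(-2 + 2 - 8\right) \left(265 - 192\right) = -67628 - \left(-2 + 2 - 8\right) 73 = -67628 - \left(-8\right) 73 = -67628 - -584 = -67628 + 584 = -67044$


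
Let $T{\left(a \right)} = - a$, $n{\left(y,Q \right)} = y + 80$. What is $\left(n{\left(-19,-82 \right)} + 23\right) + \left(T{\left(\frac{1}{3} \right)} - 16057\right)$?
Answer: $- \frac{47920}{3} \approx -15973.0$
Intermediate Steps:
$n{\left(y,Q \right)} = 80 + y$
$\left(n{\left(-19,-82 \right)} + 23\right) + \left(T{\left(\frac{1}{3} \right)} - 16057\right) = \left(\left(80 - 19\right) + 23\right) - \frac{48172}{3} = \left(61 + 23\right) - \frac{48172}{3} = 84 - \frac{48172}{3} = - \frac{47920}{3}$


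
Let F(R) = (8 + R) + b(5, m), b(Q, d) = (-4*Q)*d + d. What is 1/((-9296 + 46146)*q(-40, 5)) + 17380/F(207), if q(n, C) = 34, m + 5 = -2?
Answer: 5443850587/109002300 ≈ 49.943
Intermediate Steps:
m = -7 (m = -5 - 2 = -7)
b(Q, d) = d - 4*Q*d (b(Q, d) = -4*Q*d + d = d - 4*Q*d)
F(R) = 141 + R (F(R) = (8 + R) - 7*(1 - 4*5) = (8 + R) - 7*(1 - 20) = (8 + R) - 7*(-19) = (8 + R) + 133 = 141 + R)
1/((-9296 + 46146)*q(-40, 5)) + 17380/F(207) = 1/((-9296 + 46146)*34) + 17380/(141 + 207) = (1/34)/36850 + 17380/348 = (1/36850)*(1/34) + 17380*(1/348) = 1/1252900 + 4345/87 = 5443850587/109002300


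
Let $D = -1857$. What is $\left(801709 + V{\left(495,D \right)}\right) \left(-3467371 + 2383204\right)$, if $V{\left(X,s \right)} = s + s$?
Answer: $-865159845165$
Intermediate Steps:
$V{\left(X,s \right)} = 2 s$
$\left(801709 + V{\left(495,D \right)}\right) \left(-3467371 + 2383204\right) = \left(801709 + 2 \left(-1857\right)\right) \left(-3467371 + 2383204\right) = \left(801709 - 3714\right) \left(-1084167\right) = 797995 \left(-1084167\right) = -865159845165$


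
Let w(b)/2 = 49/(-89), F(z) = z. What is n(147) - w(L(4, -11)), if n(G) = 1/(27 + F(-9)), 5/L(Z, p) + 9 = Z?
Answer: 1853/1602 ≈ 1.1567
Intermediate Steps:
L(Z, p) = 5/(-9 + Z)
w(b) = -98/89 (w(b) = 2*(49/(-89)) = 2*(49*(-1/89)) = 2*(-49/89) = -98/89)
n(G) = 1/18 (n(G) = 1/(27 - 9) = 1/18)
n(147) - w(L(4, -11)) = 1/18 - 1*(-98/89) = 1/18 + 98/89 = 1853/1602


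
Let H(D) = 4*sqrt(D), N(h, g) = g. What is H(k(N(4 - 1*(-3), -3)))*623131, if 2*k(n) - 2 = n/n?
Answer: 1246262*sqrt(6) ≈ 3.0527e+6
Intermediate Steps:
k(n) = 3/2 (k(n) = 1 + (n/n)/2 = 1 + (1/2)*1 = 1 + 1/2 = 3/2)
H(k(N(4 - 1*(-3), -3)))*623131 = (4*sqrt(3/2))*623131 = (4*(sqrt(6)/2))*623131 = (2*sqrt(6))*623131 = 1246262*sqrt(6)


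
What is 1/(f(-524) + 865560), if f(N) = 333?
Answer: 1/865893 ≈ 1.1549e-6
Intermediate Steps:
1/(f(-524) + 865560) = 1/(333 + 865560) = 1/865893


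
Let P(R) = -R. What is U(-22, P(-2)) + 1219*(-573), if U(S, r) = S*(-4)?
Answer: -698399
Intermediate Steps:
U(S, r) = -4*S
U(-22, P(-2)) + 1219*(-573) = -4*(-22) + 1219*(-573) = 88 - 698487 = -698399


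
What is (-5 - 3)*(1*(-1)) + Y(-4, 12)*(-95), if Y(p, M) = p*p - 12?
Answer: -372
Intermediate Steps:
Y(p, M) = -12 + p² (Y(p, M) = p² - 12 = -12 + p²)
(-5 - 3)*(1*(-1)) + Y(-4, 12)*(-95) = (-5 - 3)*(1*(-1)) + (-12 + (-4)²)*(-95) = -8*(-1) + (-12 + 16)*(-95) = 8 + 4*(-95) = 8 - 380 = -372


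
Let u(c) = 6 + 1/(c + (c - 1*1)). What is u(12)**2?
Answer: 19321/529 ≈ 36.524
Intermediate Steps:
u(c) = 6 + 1/(-1 + 2*c) (u(c) = 6 + 1/(c + (c - 1)) = 6 + 1/(c + (-1 + c)) = 6 + 1/(-1 + 2*c))
u(12)**2 = ((-5 + 12*12)/(-1 + 2*12))**2 = ((-5 + 144)/(-1 + 24))**2 = (139/23)**2 = 19321/529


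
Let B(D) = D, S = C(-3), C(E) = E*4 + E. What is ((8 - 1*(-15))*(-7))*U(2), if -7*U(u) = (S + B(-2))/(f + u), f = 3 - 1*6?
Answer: 391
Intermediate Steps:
f = -3 (f = 3 - 6 = -3)
C(E) = 5*E (C(E) = 4*E + E = 5*E)
S = -15 (S = 5*(-3) = -15)
U(u) = 17/(7*(-3 + u)) (U(u) = -(-15 - 2)/(7*(-3 + u)) = -(-17)/(7*(-3 + u)) = 17/(7*(-3 + u)))
((8 - 1*(-15))*(-7))*U(2) = ((8 - 1*(-15))*(-7))*(17/(7*(-3 + 2))) = ((8 + 15)*(-7))*((17/7)/(-1)) = (23*(-7))*((17/7)*(-1)) = -161*(-17/7) = 391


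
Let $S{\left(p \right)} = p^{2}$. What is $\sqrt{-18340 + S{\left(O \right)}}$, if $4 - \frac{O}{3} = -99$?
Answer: $\sqrt{77141} \approx 277.74$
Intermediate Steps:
$O = 309$ ($O = 12 - -297 = 12 + 297 = 309$)
$\sqrt{-18340 + S{\left(O \right)}} = \sqrt{-18340 + 309^{2}} = \sqrt{-18340 + 95481} = \sqrt{77141}$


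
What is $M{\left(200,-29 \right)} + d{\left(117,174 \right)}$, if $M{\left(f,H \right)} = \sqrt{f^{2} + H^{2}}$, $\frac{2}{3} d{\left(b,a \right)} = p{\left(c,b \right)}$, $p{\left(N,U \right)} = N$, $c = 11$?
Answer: $\frac{33}{2} + \sqrt{40841} \approx 218.59$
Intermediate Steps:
$d{\left(b,a \right)} = \frac{33}{2}$ ($d{\left(b,a \right)} = \frac{3}{2} \cdot 11 = \frac{33}{2}$)
$M{\left(f,H \right)} = \sqrt{H^{2} + f^{2}}$
$M{\left(200,-29 \right)} + d{\left(117,174 \right)} = \sqrt{\left(-29\right)^{2} + 200^{2}} + \frac{33}{2} = \sqrt{841 + 40000} + \frac{33}{2} = \sqrt{40841} + \frac{33}{2} = \frac{33}{2} + \sqrt{40841}$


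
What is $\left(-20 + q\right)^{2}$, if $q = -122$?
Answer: $20164$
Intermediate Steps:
$\left(-20 + q\right)^{2} = \left(-20 - 122\right)^{2} = \left(-142\right)^{2} = 20164$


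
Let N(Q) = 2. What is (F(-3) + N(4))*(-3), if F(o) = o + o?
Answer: 12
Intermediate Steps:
F(o) = 2*o
(F(-3) + N(4))*(-3) = (2*(-3) + 2)*(-3) = (-6 + 2)*(-3) = -4*(-3) = 12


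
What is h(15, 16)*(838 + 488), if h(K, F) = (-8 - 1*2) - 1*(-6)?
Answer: -5304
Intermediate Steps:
h(K, F) = -4 (h(K, F) = (-8 - 2) + 6 = -10 + 6 = -4)
h(15, 16)*(838 + 488) = -4*(838 + 488) = -4*1326 = -5304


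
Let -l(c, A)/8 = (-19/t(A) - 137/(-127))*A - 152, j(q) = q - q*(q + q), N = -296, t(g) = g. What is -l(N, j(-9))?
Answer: -361152/127 ≈ -2843.7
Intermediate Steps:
j(q) = q - 2*q**2 (j(q) = q - q*2*q = q - 2*q**2)
l(c, A) = 1216 - 8*A*(137/127 - 19/A) (l(c, A) = -8*((-19/A - 137/(-127))*A - 152) = -8*((-19/A - 137*(-1/127))*A - 152) = -8*((-19/A + 137/127)*A - 152) = -8*((137/127 - 19/A)*A - 152) = -8*(A*(137/127 - 19/A) - 152) = -8*(-152 + A*(137/127 - 19/A)) = 1216 - 8*A*(137/127 - 19/A))
-l(N, j(-9)) = -(1368 - (-9864)*(1 - 2*(-9))/127) = -(1368 - (-9864)*(1 + 18)/127) = -(1368 - (-9864)*19/127) = -(1368 - 1096/127*(-171)) = -(1368 + 187416/127) = -1*361152/127 = -361152/127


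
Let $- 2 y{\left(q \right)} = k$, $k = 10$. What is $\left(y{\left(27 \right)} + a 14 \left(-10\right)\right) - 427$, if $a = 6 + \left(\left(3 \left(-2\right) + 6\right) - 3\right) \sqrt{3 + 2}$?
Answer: $-1272 + 420 \sqrt{5} \approx -332.85$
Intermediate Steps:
$y{\left(q \right)} = -5$ ($y{\left(q \right)} = \left(- \frac{1}{2}\right) 10 = -5$)
$a = 6 - 3 \sqrt{5}$ ($a = 6 + \left(\left(-6 + 6\right) - 3\right) \sqrt{5} = 6 + \left(0 - 3\right) \sqrt{5} = 6 - 3 \sqrt{5} \approx -0.7082$)
$\left(y{\left(27 \right)} + a 14 \left(-10\right)\right) - 427 = \left(-5 + \left(6 - 3 \sqrt{5}\right) 14 \left(-10\right)\right) - 427 = \left(-5 + \left(84 - 42 \sqrt{5}\right) \left(-10\right)\right) - 427 = \left(-5 - \left(840 - 420 \sqrt{5}\right)\right) - 427 = \left(-845 + 420 \sqrt{5}\right) - 427 = -1272 + 420 \sqrt{5}$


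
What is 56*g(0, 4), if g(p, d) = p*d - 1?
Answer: -56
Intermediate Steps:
g(p, d) = -1 + d*p (g(p, d) = d*p - 1 = -1 + d*p)
56*g(0, 4) = 56*(-1 + 4*0) = 56*(-1 + 0) = 56*(-1) = -56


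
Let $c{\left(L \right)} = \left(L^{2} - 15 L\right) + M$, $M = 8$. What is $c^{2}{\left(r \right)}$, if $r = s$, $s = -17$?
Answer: $304704$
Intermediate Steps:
$r = -17$
$c{\left(L \right)} = 8 + L^{2} - 15 L$ ($c{\left(L \right)} = \left(L^{2} - 15 L\right) + 8 = 8 + L^{2} - 15 L$)
$c^{2}{\left(r \right)} = \left(8 + \left(-17\right)^{2} - -255\right)^{2} = \left(8 + 289 + 255\right)^{2} = 552^{2} = 304704$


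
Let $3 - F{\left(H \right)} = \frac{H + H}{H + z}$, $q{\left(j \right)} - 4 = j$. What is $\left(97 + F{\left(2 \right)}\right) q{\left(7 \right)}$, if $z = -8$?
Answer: $\frac{3322}{3} \approx 1107.3$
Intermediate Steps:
$q{\left(j \right)} = 4 + j$
$F{\left(H \right)} = 3 - \frac{2 H}{-8 + H}$ ($F{\left(H \right)} = 3 - \frac{H + H}{H - 8} = 3 - \frac{2 H}{-8 + H}$)
$\left(97 + F{\left(2 \right)}\right) q{\left(7 \right)} = \left(97 + \frac{-24 + 2}{-8 + 2}\right) \left(4 + 7\right) = \left(97 + \frac{1}{-6} \left(-22\right)\right) 11 = \left(97 - - \frac{11}{3}\right) 11 = \left(97 + \frac{11}{3}\right) 11 = \frac{302}{3} \cdot 11 = \frac{3322}{3}$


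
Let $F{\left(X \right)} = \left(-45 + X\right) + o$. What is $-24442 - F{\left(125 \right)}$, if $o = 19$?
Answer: $-24541$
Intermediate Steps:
$F{\left(X \right)} = -26 + X$ ($F{\left(X \right)} = \left(-45 + X\right) + 19 = -26 + X$)
$-24442 - F{\left(125 \right)} = -24442 - \left(-26 + 125\right) = -24442 - 99 = -24541$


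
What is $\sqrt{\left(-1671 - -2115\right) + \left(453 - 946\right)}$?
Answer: $7 i \approx 7.0 i$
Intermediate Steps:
$\sqrt{\left(-1671 - -2115\right) + \left(453 - 946\right)} = \sqrt{\left(-1671 + 2115\right) - 493} = \sqrt{444 - 493} = \sqrt{-49} = 7 i$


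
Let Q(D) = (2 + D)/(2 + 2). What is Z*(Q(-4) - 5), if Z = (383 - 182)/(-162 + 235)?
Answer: -2211/146 ≈ -15.144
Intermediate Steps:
Q(D) = 1/2 + D/4 (Q(D) = (2 + D)/4 = (2 + D)*(1/4) = 1/2 + D/4)
Z = 201/73 ≈ 2.7534
Z*(Q(-4) - 5) = 201*((1/2 + (1/4)*(-4)) - 5)/73 = 201*((1/2 - 1) - 5)/73 = 201*(-1/2 - 5)/73 = (201/73)*(-11/2) = -2211/146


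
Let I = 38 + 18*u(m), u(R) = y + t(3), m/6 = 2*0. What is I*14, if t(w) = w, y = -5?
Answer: 28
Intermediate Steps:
m = 0 (m = 6*(2*0) = 6*0 = 0)
u(R) = -2 (u(R) = -5 + 3 = -2)
I = 2 (I = 38 + 18*(-2) = 38 - 36 = 2)
I*14 = 2*14 = 28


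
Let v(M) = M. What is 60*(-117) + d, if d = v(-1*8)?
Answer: -7028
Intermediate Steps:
d = -8 (d = -1*8 = -8)
60*(-117) + d = 60*(-117) - 8 = -7020 - 8 = -7028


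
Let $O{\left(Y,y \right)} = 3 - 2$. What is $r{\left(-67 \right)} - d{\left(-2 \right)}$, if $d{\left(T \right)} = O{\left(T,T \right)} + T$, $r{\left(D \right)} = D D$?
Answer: $4490$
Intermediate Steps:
$O{\left(Y,y \right)} = 1$
$r{\left(D \right)} = D^{2}$
$d{\left(T \right)} = 1 + T$
$r{\left(-67 \right)} - d{\left(-2 \right)} = \left(-67\right)^{2} - \left(1 - 2\right) = 4489 - -1 = 4489 + 1 = 4490$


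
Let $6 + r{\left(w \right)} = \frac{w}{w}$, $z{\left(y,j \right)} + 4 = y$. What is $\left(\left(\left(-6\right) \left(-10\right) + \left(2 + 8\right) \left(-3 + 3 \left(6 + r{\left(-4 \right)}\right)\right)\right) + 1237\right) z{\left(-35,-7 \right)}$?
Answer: $-50583$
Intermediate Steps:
$z{\left(y,j \right)} = -4 + y$
$r{\left(w \right)} = -5$ ($r{\left(w \right)} = -6 + \frac{w}{w} = -6 + 1 = -5$)
$\left(\left(\left(-6\right) \left(-10\right) + \left(2 + 8\right) \left(-3 + 3 \left(6 + r{\left(-4 \right)}\right)\right)\right) + 1237\right) z{\left(-35,-7 \right)} = \left(\left(\left(-6\right) \left(-10\right) + \left(2 + 8\right) \left(-3 + 3 \left(6 - 5\right)\right)\right) + 1237\right) \left(-4 - 35\right) = \left(\left(60 + 10 \left(-3 + 3 \cdot 1\right)\right) + 1237\right) \left(-39\right) = \left(\left(60 + 10 \left(-3 + 3\right)\right) + 1237\right) \left(-39\right) = \left(\left(60 + 10 \cdot 0\right) + 1237\right) \left(-39\right) = \left(\left(60 + 0\right) + 1237\right) \left(-39\right) = \left(60 + 1237\right) \left(-39\right) = 1297 \left(-39\right) = -50583$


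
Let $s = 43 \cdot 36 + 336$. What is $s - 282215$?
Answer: $-280331$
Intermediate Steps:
$s = 1884$ ($s = 1548 + 336 = 1884$)
$s - 282215 = 1884 - 282215 = -280331$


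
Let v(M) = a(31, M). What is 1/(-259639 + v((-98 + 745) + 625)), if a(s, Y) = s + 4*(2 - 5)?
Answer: -1/259620 ≈ -3.8518e-6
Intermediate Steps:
a(s, Y) = -12 + s (a(s, Y) = s + 4*(-3) = s - 12 = -12 + s)
v(M) = 19 (v(M) = -12 + 31 = 19)
1/(-259639 + v((-98 + 745) + 625)) = 1/(-259639 + 19) = 1/(-259620) = -1/259620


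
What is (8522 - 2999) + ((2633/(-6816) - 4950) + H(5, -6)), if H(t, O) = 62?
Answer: 4325527/6816 ≈ 634.61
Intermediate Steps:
(8522 - 2999) + ((2633/(-6816) - 4950) + H(5, -6)) = (8522 - 2999) + ((2633/(-6816) - 4950) + 62) = 5523 + ((2633*(-1/6816) - 4950) + 62) = 5523 + ((-2633/6816 - 4950) + 62) = 5523 + (-33741833/6816 + 62) = 5523 - 33319241/6816 = 4325527/6816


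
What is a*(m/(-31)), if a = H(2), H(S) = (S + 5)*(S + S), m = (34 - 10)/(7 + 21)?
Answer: -24/31 ≈ -0.77419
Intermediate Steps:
m = 6/7 (m = 24/28 = 24*(1/28) = 6/7 ≈ 0.85714)
H(S) = 2*S*(5 + S) (H(S) = (5 + S)*(2*S) = 2*S*(5 + S))
a = 28 (a = 2*2*(5 + 2) = 2*2*7 = 28)
a*(m/(-31)) = 28*((6/7)/(-31)) = 28*((6/7)*(-1/31)) = 28*(-6/217) = -24/31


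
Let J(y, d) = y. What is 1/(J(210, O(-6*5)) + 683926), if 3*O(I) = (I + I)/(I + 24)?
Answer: 1/684136 ≈ 1.4617e-6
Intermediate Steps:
O(I) = 2*I/(3*(24 + I)) (O(I) = ((I + I)/(I + 24))/3 = ((2*I)/(24 + I))/3 = (2*I/(24 + I))/3 = 2*I/(3*(24 + I)))
1/(J(210, O(-6*5)) + 683926) = 1/(210 + 683926) = 1/684136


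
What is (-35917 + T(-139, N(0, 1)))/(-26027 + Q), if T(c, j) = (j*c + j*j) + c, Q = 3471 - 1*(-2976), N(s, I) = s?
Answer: 9014/4895 ≈ 1.8415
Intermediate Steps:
Q = 6447 (Q = 3471 + 2976 = 6447)
T(c, j) = c + j**2 + c*j (T(c, j) = (c*j + j**2) + c = (j**2 + c*j) + c = c + j**2 + c*j)
(-35917 + T(-139, N(0, 1)))/(-26027 + Q) = (-35917 + (-139 + 0**2 - 139*0))/(-26027 + 6447) = (-35917 + (-139 + 0 + 0))/(-19580) = (-35917 - 139)*(-1/19580) = -36056*(-1/19580) = 9014/4895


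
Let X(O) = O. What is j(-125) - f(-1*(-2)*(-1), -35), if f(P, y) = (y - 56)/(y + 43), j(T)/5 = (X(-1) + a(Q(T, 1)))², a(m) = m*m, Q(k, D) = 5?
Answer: 23131/8 ≈ 2891.4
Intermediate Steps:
a(m) = m²
j(T) = 2880 (j(T) = 5*(-1 + 5²)² = 5*(-1 + 25)² = 5*24² = 5*576 = 2880)
f(P, y) = (-56 + y)/(43 + y)
j(-125) - f(-1*(-2)*(-1), -35) = 2880 - (-56 - 35)/(43 - 35) = 2880 - (-91)/8 = 2880 - 1*(-91/8) = 2880 + 91/8 = 23131/8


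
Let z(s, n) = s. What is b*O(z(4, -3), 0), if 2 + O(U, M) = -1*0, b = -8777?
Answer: 17554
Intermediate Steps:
O(U, M) = -2 (O(U, M) = -2 - 1*0 = -2 + 0 = -2)
b*O(z(4, -3), 0) = -8777*(-2) = 17554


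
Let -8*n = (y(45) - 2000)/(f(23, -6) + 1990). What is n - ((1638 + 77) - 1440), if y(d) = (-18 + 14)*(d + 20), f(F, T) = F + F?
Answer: -1119235/4072 ≈ -274.86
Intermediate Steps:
f(F, T) = 2*F
y(d) = -80 - 4*d (y(d) = -4*(20 + d) = -80 - 4*d)
n = 565/4072 (n = -((-80 - 4*45) - 2000)/(8*(2*23 + 1990)) = -((-80 - 180) - 2000)/(8*(46 + 1990)) = -(-260 - 2000)/(8*2036) = -(-565)/(2*2036) = -1/8*(-565/509) = 565/4072 ≈ 0.13875)
n - ((1638 + 77) - 1440) = 565/4072 - ((1638 + 77) - 1440) = 565/4072 - (1715 - 1440) = 565/4072 - 1*275 = 565/4072 - 275 = -1119235/4072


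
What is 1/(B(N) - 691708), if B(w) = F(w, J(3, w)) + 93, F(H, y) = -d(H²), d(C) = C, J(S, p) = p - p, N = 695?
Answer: -1/1174640 ≈ -8.5132e-7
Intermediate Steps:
J(S, p) = 0
F(H, y) = -H²
B(w) = 93 - w² (B(w) = -w² + 93 = 93 - w²)
1/(B(N) - 691708) = 1/((93 - 1*695²) - 691708) = 1/((93 - 1*483025) - 691708) = 1/((93 - 483025) - 691708) = 1/(-482932 - 691708) = 1/(-1174640) = -1/1174640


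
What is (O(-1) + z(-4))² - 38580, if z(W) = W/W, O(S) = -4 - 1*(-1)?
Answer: -38576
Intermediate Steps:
O(S) = -3 (O(S) = -4 + 1 = -3)
z(W) = 1
(O(-1) + z(-4))² - 38580 = (-3 + 1)² - 38580 = (-2)² - 38580 = 4 - 38580 = -38576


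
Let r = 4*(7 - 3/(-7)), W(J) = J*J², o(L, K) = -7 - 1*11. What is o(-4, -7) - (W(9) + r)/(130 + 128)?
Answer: -37819/1806 ≈ -20.941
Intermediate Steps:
o(L, K) = -18 (o(L, K) = -7 - 11 = -18)
W(J) = J³
r = 208/7 (r = 4*(7 - 3*(-⅐)) = 4*(7 + 3/7) = 4*(52/7) = 208/7 ≈ 29.714)
o(-4, -7) - (W(9) + r)/(130 + 128) = -18 - (9³ + 208/7)/(130 + 128) = -18 - (729 + 208/7)/258 = -18 - 5311/(7*258) = -18 - 1*5311/1806 = -18 - 5311/1806 = -37819/1806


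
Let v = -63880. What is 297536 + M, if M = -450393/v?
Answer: 19007050073/63880 ≈ 2.9754e+5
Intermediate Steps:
M = 450393/63880 (M = -450393/(-63880) = -450393*(-1/63880) = 450393/63880 ≈ 7.0506)
297536 + M = 297536 + 450393/63880 = 19007050073/63880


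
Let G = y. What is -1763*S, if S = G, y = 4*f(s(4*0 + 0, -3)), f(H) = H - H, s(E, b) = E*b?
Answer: 0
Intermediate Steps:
f(H) = 0
y = 0 (y = 4*0 = 0)
G = 0
S = 0
-1763*S = -1763*0 = 0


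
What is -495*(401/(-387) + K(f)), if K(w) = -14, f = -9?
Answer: 320045/43 ≈ 7442.9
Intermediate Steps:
-495*(401/(-387) + K(f)) = -495*(401/(-387) - 14) = -495*(401*(-1/387) - 14) = -495*(-401/387 - 14) = -495*(-5819/387) = 320045/43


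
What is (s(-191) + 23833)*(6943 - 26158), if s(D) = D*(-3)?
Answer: -468961290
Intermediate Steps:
s(D) = -3*D
(s(-191) + 23833)*(6943 - 26158) = (-3*(-191) + 23833)*(6943 - 26158) = (573 + 23833)*(-19215) = 24406*(-19215) = -468961290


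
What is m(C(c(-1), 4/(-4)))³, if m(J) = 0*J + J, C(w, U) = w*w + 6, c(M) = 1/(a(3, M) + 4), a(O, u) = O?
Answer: 25672375/117649 ≈ 218.21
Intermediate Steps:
c(M) = ⅐ (c(M) = 1/(3 + 4) = 1/7 = ⅐)
C(w, U) = 6 + w² (C(w, U) = w² + 6 = 6 + w²)
m(J) = J (m(J) = 0 + J = J)
m(C(c(-1), 4/(-4)))³ = (6 + (⅐)²)³ = (6 + 1/49)³ = (295/49)³ = 25672375/117649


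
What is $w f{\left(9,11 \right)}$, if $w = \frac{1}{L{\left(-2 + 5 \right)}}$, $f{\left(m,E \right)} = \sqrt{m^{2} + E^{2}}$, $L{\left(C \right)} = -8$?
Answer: $- \frac{\sqrt{202}}{8} \approx -1.7766$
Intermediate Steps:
$f{\left(m,E \right)} = \sqrt{E^{2} + m^{2}}$
$w = - \frac{1}{8}$ ($w = \frac{1}{-8} = - \frac{1}{8} \approx -0.125$)
$w f{\left(9,11 \right)} = - \frac{\sqrt{11^{2} + 9^{2}}}{8} = - \frac{\sqrt{121 + 81}}{8} = - \frac{\sqrt{202}}{8}$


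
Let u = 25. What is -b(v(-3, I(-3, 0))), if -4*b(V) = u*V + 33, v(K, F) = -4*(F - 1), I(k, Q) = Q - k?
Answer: -167/4 ≈ -41.750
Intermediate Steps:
v(K, F) = 4 - 4*F (v(K, F) = -4*(-1 + F) = 4 - 4*F)
b(V) = -33/4 - 25*V/4 (b(V) = -(25*V + 33)/4 = -(33 + 25*V)/4 = -33/4 - 25*V/4)
-b(v(-3, I(-3, 0))) = -(-33/4 - 25*(4 - 4*(0 - 1*(-3)))/4) = -(-33/4 - 25*(4 - 4*(0 + 3))/4) = -(-33/4 - 25*(4 - 4*3)/4) = -(-33/4 - 25*(4 - 12)/4) = -(-33/4 - 25/4*(-8)) = -(-33/4 + 50) = -1*167/4 = -167/4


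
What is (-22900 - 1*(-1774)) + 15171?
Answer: -5955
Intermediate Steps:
(-22900 - 1*(-1774)) + 15171 = (-22900 + 1774) + 15171 = -21126 + 15171 = -5955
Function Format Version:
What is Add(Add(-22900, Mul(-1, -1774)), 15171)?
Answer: -5955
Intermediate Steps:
Add(Add(-22900, Mul(-1, -1774)), 15171) = Add(Add(-22900, 1774), 15171) = Add(-21126, 15171) = -5955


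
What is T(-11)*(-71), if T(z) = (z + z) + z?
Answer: 2343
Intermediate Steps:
T(z) = 3*z (T(z) = 2*z + z = 3*z)
T(-11)*(-71) = (3*(-11))*(-71) = -33*(-71) = 2343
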